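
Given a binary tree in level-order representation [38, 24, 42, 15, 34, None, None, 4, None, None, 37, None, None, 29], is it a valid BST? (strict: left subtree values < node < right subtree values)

Level-order array: [38, 24, 42, 15, 34, None, None, 4, None, None, 37, None, None, 29]
Validate using subtree bounds (lo, hi): at each node, require lo < value < hi,
then recurse left with hi=value and right with lo=value.
Preorder trace (stopping at first violation):
  at node 38 with bounds (-inf, +inf): OK
  at node 24 with bounds (-inf, 38): OK
  at node 15 with bounds (-inf, 24): OK
  at node 4 with bounds (-inf, 15): OK
  at node 34 with bounds (24, 38): OK
  at node 37 with bounds (34, 38): OK
  at node 29 with bounds (34, 37): VIOLATION
Node 29 violates its bound: not (34 < 29 < 37).
Result: Not a valid BST


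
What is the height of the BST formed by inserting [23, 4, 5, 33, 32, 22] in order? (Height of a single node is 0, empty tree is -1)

Insertion order: [23, 4, 5, 33, 32, 22]
Tree (level-order array): [23, 4, 33, None, 5, 32, None, None, 22]
Compute height bottom-up (empty subtree = -1):
  height(22) = 1 + max(-1, -1) = 0
  height(5) = 1 + max(-1, 0) = 1
  height(4) = 1 + max(-1, 1) = 2
  height(32) = 1 + max(-1, -1) = 0
  height(33) = 1 + max(0, -1) = 1
  height(23) = 1 + max(2, 1) = 3
Height = 3


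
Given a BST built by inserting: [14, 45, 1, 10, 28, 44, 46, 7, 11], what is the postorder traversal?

Tree insertion order: [14, 45, 1, 10, 28, 44, 46, 7, 11]
Tree (level-order array): [14, 1, 45, None, 10, 28, 46, 7, 11, None, 44]
Postorder traversal: [7, 11, 10, 1, 44, 28, 46, 45, 14]


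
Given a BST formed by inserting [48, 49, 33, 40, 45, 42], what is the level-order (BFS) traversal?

Tree insertion order: [48, 49, 33, 40, 45, 42]
Tree (level-order array): [48, 33, 49, None, 40, None, None, None, 45, 42]
BFS from the root, enqueuing left then right child of each popped node:
  queue [48] -> pop 48, enqueue [33, 49], visited so far: [48]
  queue [33, 49] -> pop 33, enqueue [40], visited so far: [48, 33]
  queue [49, 40] -> pop 49, enqueue [none], visited so far: [48, 33, 49]
  queue [40] -> pop 40, enqueue [45], visited so far: [48, 33, 49, 40]
  queue [45] -> pop 45, enqueue [42], visited so far: [48, 33, 49, 40, 45]
  queue [42] -> pop 42, enqueue [none], visited so far: [48, 33, 49, 40, 45, 42]
Result: [48, 33, 49, 40, 45, 42]


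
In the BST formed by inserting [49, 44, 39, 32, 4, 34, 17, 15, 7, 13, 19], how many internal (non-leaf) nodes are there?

Tree built from: [49, 44, 39, 32, 4, 34, 17, 15, 7, 13, 19]
Tree (level-order array): [49, 44, None, 39, None, 32, None, 4, 34, None, 17, None, None, 15, 19, 7, None, None, None, None, 13]
Rule: An internal node has at least one child.
Per-node child counts:
  node 49: 1 child(ren)
  node 44: 1 child(ren)
  node 39: 1 child(ren)
  node 32: 2 child(ren)
  node 4: 1 child(ren)
  node 17: 2 child(ren)
  node 15: 1 child(ren)
  node 7: 1 child(ren)
  node 13: 0 child(ren)
  node 19: 0 child(ren)
  node 34: 0 child(ren)
Matching nodes: [49, 44, 39, 32, 4, 17, 15, 7]
Count of internal (non-leaf) nodes: 8


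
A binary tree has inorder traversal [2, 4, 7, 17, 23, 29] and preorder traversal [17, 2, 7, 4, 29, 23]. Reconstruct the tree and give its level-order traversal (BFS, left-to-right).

Inorder:  [2, 4, 7, 17, 23, 29]
Preorder: [17, 2, 7, 4, 29, 23]
Algorithm: preorder visits root first, so consume preorder in order;
for each root, split the current inorder slice at that value into
left-subtree inorder and right-subtree inorder, then recurse.
Recursive splits:
  root=17; inorder splits into left=[2, 4, 7], right=[23, 29]
  root=2; inorder splits into left=[], right=[4, 7]
  root=7; inorder splits into left=[4], right=[]
  root=4; inorder splits into left=[], right=[]
  root=29; inorder splits into left=[23], right=[]
  root=23; inorder splits into left=[], right=[]
Reconstructed level-order: [17, 2, 29, 7, 23, 4]


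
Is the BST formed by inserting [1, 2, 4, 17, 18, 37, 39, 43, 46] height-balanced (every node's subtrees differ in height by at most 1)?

Tree (level-order array): [1, None, 2, None, 4, None, 17, None, 18, None, 37, None, 39, None, 43, None, 46]
Definition: a tree is height-balanced if, at every node, |h(left) - h(right)| <= 1 (empty subtree has height -1).
Bottom-up per-node check:
  node 46: h_left=-1, h_right=-1, diff=0 [OK], height=0
  node 43: h_left=-1, h_right=0, diff=1 [OK], height=1
  node 39: h_left=-1, h_right=1, diff=2 [FAIL (|-1-1|=2 > 1)], height=2
  node 37: h_left=-1, h_right=2, diff=3 [FAIL (|-1-2|=3 > 1)], height=3
  node 18: h_left=-1, h_right=3, diff=4 [FAIL (|-1-3|=4 > 1)], height=4
  node 17: h_left=-1, h_right=4, diff=5 [FAIL (|-1-4|=5 > 1)], height=5
  node 4: h_left=-1, h_right=5, diff=6 [FAIL (|-1-5|=6 > 1)], height=6
  node 2: h_left=-1, h_right=6, diff=7 [FAIL (|-1-6|=7 > 1)], height=7
  node 1: h_left=-1, h_right=7, diff=8 [FAIL (|-1-7|=8 > 1)], height=8
Node 39 violates the condition: |-1 - 1| = 2 > 1.
Result: Not balanced


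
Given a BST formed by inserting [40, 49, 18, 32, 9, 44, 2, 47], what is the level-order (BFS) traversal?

Tree insertion order: [40, 49, 18, 32, 9, 44, 2, 47]
Tree (level-order array): [40, 18, 49, 9, 32, 44, None, 2, None, None, None, None, 47]
BFS from the root, enqueuing left then right child of each popped node:
  queue [40] -> pop 40, enqueue [18, 49], visited so far: [40]
  queue [18, 49] -> pop 18, enqueue [9, 32], visited so far: [40, 18]
  queue [49, 9, 32] -> pop 49, enqueue [44], visited so far: [40, 18, 49]
  queue [9, 32, 44] -> pop 9, enqueue [2], visited so far: [40, 18, 49, 9]
  queue [32, 44, 2] -> pop 32, enqueue [none], visited so far: [40, 18, 49, 9, 32]
  queue [44, 2] -> pop 44, enqueue [47], visited so far: [40, 18, 49, 9, 32, 44]
  queue [2, 47] -> pop 2, enqueue [none], visited so far: [40, 18, 49, 9, 32, 44, 2]
  queue [47] -> pop 47, enqueue [none], visited so far: [40, 18, 49, 9, 32, 44, 2, 47]
Result: [40, 18, 49, 9, 32, 44, 2, 47]


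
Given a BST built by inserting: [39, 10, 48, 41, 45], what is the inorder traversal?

Tree insertion order: [39, 10, 48, 41, 45]
Tree (level-order array): [39, 10, 48, None, None, 41, None, None, 45]
Inorder traversal: [10, 39, 41, 45, 48]


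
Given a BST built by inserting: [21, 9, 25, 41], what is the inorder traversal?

Tree insertion order: [21, 9, 25, 41]
Tree (level-order array): [21, 9, 25, None, None, None, 41]
Inorder traversal: [9, 21, 25, 41]


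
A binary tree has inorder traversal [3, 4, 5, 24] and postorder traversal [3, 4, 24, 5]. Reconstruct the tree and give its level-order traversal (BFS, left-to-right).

Inorder:   [3, 4, 5, 24]
Postorder: [3, 4, 24, 5]
Algorithm: postorder visits root last, so walk postorder right-to-left;
each value is the root of the current inorder slice — split it at that
value, recurse on the right subtree first, then the left.
Recursive splits:
  root=5; inorder splits into left=[3, 4], right=[24]
  root=24; inorder splits into left=[], right=[]
  root=4; inorder splits into left=[3], right=[]
  root=3; inorder splits into left=[], right=[]
Reconstructed level-order: [5, 4, 24, 3]


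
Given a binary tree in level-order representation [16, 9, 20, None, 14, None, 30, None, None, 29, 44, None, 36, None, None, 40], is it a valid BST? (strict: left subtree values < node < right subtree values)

Level-order array: [16, 9, 20, None, 14, None, 30, None, None, 29, 44, None, 36, None, None, 40]
Validate using subtree bounds (lo, hi): at each node, require lo < value < hi,
then recurse left with hi=value and right with lo=value.
Preorder trace (stopping at first violation):
  at node 16 with bounds (-inf, +inf): OK
  at node 9 with bounds (-inf, 16): OK
  at node 14 with bounds (9, 16): OK
  at node 20 with bounds (16, +inf): OK
  at node 30 with bounds (20, +inf): OK
  at node 29 with bounds (20, 30): OK
  at node 36 with bounds (29, 30): VIOLATION
Node 36 violates its bound: not (29 < 36 < 30).
Result: Not a valid BST


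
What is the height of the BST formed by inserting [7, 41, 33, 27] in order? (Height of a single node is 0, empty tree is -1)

Insertion order: [7, 41, 33, 27]
Tree (level-order array): [7, None, 41, 33, None, 27]
Compute height bottom-up (empty subtree = -1):
  height(27) = 1 + max(-1, -1) = 0
  height(33) = 1 + max(0, -1) = 1
  height(41) = 1 + max(1, -1) = 2
  height(7) = 1 + max(-1, 2) = 3
Height = 3


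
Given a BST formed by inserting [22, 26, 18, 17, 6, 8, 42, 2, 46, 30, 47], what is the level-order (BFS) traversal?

Tree insertion order: [22, 26, 18, 17, 6, 8, 42, 2, 46, 30, 47]
Tree (level-order array): [22, 18, 26, 17, None, None, 42, 6, None, 30, 46, 2, 8, None, None, None, 47]
BFS from the root, enqueuing left then right child of each popped node:
  queue [22] -> pop 22, enqueue [18, 26], visited so far: [22]
  queue [18, 26] -> pop 18, enqueue [17], visited so far: [22, 18]
  queue [26, 17] -> pop 26, enqueue [42], visited so far: [22, 18, 26]
  queue [17, 42] -> pop 17, enqueue [6], visited so far: [22, 18, 26, 17]
  queue [42, 6] -> pop 42, enqueue [30, 46], visited so far: [22, 18, 26, 17, 42]
  queue [6, 30, 46] -> pop 6, enqueue [2, 8], visited so far: [22, 18, 26, 17, 42, 6]
  queue [30, 46, 2, 8] -> pop 30, enqueue [none], visited so far: [22, 18, 26, 17, 42, 6, 30]
  queue [46, 2, 8] -> pop 46, enqueue [47], visited so far: [22, 18, 26, 17, 42, 6, 30, 46]
  queue [2, 8, 47] -> pop 2, enqueue [none], visited so far: [22, 18, 26, 17, 42, 6, 30, 46, 2]
  queue [8, 47] -> pop 8, enqueue [none], visited so far: [22, 18, 26, 17, 42, 6, 30, 46, 2, 8]
  queue [47] -> pop 47, enqueue [none], visited so far: [22, 18, 26, 17, 42, 6, 30, 46, 2, 8, 47]
Result: [22, 18, 26, 17, 42, 6, 30, 46, 2, 8, 47]


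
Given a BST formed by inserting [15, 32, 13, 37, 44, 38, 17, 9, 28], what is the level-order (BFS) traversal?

Tree insertion order: [15, 32, 13, 37, 44, 38, 17, 9, 28]
Tree (level-order array): [15, 13, 32, 9, None, 17, 37, None, None, None, 28, None, 44, None, None, 38]
BFS from the root, enqueuing left then right child of each popped node:
  queue [15] -> pop 15, enqueue [13, 32], visited so far: [15]
  queue [13, 32] -> pop 13, enqueue [9], visited so far: [15, 13]
  queue [32, 9] -> pop 32, enqueue [17, 37], visited so far: [15, 13, 32]
  queue [9, 17, 37] -> pop 9, enqueue [none], visited so far: [15, 13, 32, 9]
  queue [17, 37] -> pop 17, enqueue [28], visited so far: [15, 13, 32, 9, 17]
  queue [37, 28] -> pop 37, enqueue [44], visited so far: [15, 13, 32, 9, 17, 37]
  queue [28, 44] -> pop 28, enqueue [none], visited so far: [15, 13, 32, 9, 17, 37, 28]
  queue [44] -> pop 44, enqueue [38], visited so far: [15, 13, 32, 9, 17, 37, 28, 44]
  queue [38] -> pop 38, enqueue [none], visited so far: [15, 13, 32, 9, 17, 37, 28, 44, 38]
Result: [15, 13, 32, 9, 17, 37, 28, 44, 38]


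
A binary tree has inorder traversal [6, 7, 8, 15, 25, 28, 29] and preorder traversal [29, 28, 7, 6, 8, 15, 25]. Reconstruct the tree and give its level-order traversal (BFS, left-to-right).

Inorder:  [6, 7, 8, 15, 25, 28, 29]
Preorder: [29, 28, 7, 6, 8, 15, 25]
Algorithm: preorder visits root first, so consume preorder in order;
for each root, split the current inorder slice at that value into
left-subtree inorder and right-subtree inorder, then recurse.
Recursive splits:
  root=29; inorder splits into left=[6, 7, 8, 15, 25, 28], right=[]
  root=28; inorder splits into left=[6, 7, 8, 15, 25], right=[]
  root=7; inorder splits into left=[6], right=[8, 15, 25]
  root=6; inorder splits into left=[], right=[]
  root=8; inorder splits into left=[], right=[15, 25]
  root=15; inorder splits into left=[], right=[25]
  root=25; inorder splits into left=[], right=[]
Reconstructed level-order: [29, 28, 7, 6, 8, 15, 25]


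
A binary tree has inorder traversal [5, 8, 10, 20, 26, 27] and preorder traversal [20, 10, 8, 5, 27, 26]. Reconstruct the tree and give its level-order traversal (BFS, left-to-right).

Inorder:  [5, 8, 10, 20, 26, 27]
Preorder: [20, 10, 8, 5, 27, 26]
Algorithm: preorder visits root first, so consume preorder in order;
for each root, split the current inorder slice at that value into
left-subtree inorder and right-subtree inorder, then recurse.
Recursive splits:
  root=20; inorder splits into left=[5, 8, 10], right=[26, 27]
  root=10; inorder splits into left=[5, 8], right=[]
  root=8; inorder splits into left=[5], right=[]
  root=5; inorder splits into left=[], right=[]
  root=27; inorder splits into left=[26], right=[]
  root=26; inorder splits into left=[], right=[]
Reconstructed level-order: [20, 10, 27, 8, 26, 5]


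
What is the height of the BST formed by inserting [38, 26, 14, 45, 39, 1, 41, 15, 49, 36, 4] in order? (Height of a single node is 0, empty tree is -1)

Insertion order: [38, 26, 14, 45, 39, 1, 41, 15, 49, 36, 4]
Tree (level-order array): [38, 26, 45, 14, 36, 39, 49, 1, 15, None, None, None, 41, None, None, None, 4]
Compute height bottom-up (empty subtree = -1):
  height(4) = 1 + max(-1, -1) = 0
  height(1) = 1 + max(-1, 0) = 1
  height(15) = 1 + max(-1, -1) = 0
  height(14) = 1 + max(1, 0) = 2
  height(36) = 1 + max(-1, -1) = 0
  height(26) = 1 + max(2, 0) = 3
  height(41) = 1 + max(-1, -1) = 0
  height(39) = 1 + max(-1, 0) = 1
  height(49) = 1 + max(-1, -1) = 0
  height(45) = 1 + max(1, 0) = 2
  height(38) = 1 + max(3, 2) = 4
Height = 4


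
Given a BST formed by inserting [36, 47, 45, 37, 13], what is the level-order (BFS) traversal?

Tree insertion order: [36, 47, 45, 37, 13]
Tree (level-order array): [36, 13, 47, None, None, 45, None, 37]
BFS from the root, enqueuing left then right child of each popped node:
  queue [36] -> pop 36, enqueue [13, 47], visited so far: [36]
  queue [13, 47] -> pop 13, enqueue [none], visited so far: [36, 13]
  queue [47] -> pop 47, enqueue [45], visited so far: [36, 13, 47]
  queue [45] -> pop 45, enqueue [37], visited so far: [36, 13, 47, 45]
  queue [37] -> pop 37, enqueue [none], visited so far: [36, 13, 47, 45, 37]
Result: [36, 13, 47, 45, 37]


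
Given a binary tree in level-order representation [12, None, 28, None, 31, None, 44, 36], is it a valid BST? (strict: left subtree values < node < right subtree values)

Level-order array: [12, None, 28, None, 31, None, 44, 36]
Validate using subtree bounds (lo, hi): at each node, require lo < value < hi,
then recurse left with hi=value and right with lo=value.
Preorder trace (stopping at first violation):
  at node 12 with bounds (-inf, +inf): OK
  at node 28 with bounds (12, +inf): OK
  at node 31 with bounds (28, +inf): OK
  at node 44 with bounds (31, +inf): OK
  at node 36 with bounds (31, 44): OK
No violation found at any node.
Result: Valid BST


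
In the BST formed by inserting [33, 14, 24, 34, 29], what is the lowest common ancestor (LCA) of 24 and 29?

Tree insertion order: [33, 14, 24, 34, 29]
Tree (level-order array): [33, 14, 34, None, 24, None, None, None, 29]
In a BST, the LCA of p=24, q=29 is the first node v on the
root-to-leaf path with p <= v <= q (go left if both < v, right if both > v).
Walk from root:
  at 33: both 24 and 29 < 33, go left
  at 14: both 24 and 29 > 14, go right
  at 24: 24 <= 24 <= 29, this is the LCA
LCA = 24


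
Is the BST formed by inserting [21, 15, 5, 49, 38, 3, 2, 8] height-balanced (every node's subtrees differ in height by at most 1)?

Tree (level-order array): [21, 15, 49, 5, None, 38, None, 3, 8, None, None, 2]
Definition: a tree is height-balanced if, at every node, |h(left) - h(right)| <= 1 (empty subtree has height -1).
Bottom-up per-node check:
  node 2: h_left=-1, h_right=-1, diff=0 [OK], height=0
  node 3: h_left=0, h_right=-1, diff=1 [OK], height=1
  node 8: h_left=-1, h_right=-1, diff=0 [OK], height=0
  node 5: h_left=1, h_right=0, diff=1 [OK], height=2
  node 15: h_left=2, h_right=-1, diff=3 [FAIL (|2--1|=3 > 1)], height=3
  node 38: h_left=-1, h_right=-1, diff=0 [OK], height=0
  node 49: h_left=0, h_right=-1, diff=1 [OK], height=1
  node 21: h_left=3, h_right=1, diff=2 [FAIL (|3-1|=2 > 1)], height=4
Node 15 violates the condition: |2 - -1| = 3 > 1.
Result: Not balanced


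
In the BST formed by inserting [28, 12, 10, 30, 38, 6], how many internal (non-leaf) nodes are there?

Tree built from: [28, 12, 10, 30, 38, 6]
Tree (level-order array): [28, 12, 30, 10, None, None, 38, 6]
Rule: An internal node has at least one child.
Per-node child counts:
  node 28: 2 child(ren)
  node 12: 1 child(ren)
  node 10: 1 child(ren)
  node 6: 0 child(ren)
  node 30: 1 child(ren)
  node 38: 0 child(ren)
Matching nodes: [28, 12, 10, 30]
Count of internal (non-leaf) nodes: 4


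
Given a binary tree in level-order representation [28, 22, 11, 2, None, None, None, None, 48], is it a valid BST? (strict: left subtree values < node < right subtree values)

Level-order array: [28, 22, 11, 2, None, None, None, None, 48]
Validate using subtree bounds (lo, hi): at each node, require lo < value < hi,
then recurse left with hi=value and right with lo=value.
Preorder trace (stopping at first violation):
  at node 28 with bounds (-inf, +inf): OK
  at node 22 with bounds (-inf, 28): OK
  at node 2 with bounds (-inf, 22): OK
  at node 48 with bounds (2, 22): VIOLATION
Node 48 violates its bound: not (2 < 48 < 22).
Result: Not a valid BST


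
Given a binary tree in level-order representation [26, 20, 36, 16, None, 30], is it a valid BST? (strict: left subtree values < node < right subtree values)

Level-order array: [26, 20, 36, 16, None, 30]
Validate using subtree bounds (lo, hi): at each node, require lo < value < hi,
then recurse left with hi=value and right with lo=value.
Preorder trace (stopping at first violation):
  at node 26 with bounds (-inf, +inf): OK
  at node 20 with bounds (-inf, 26): OK
  at node 16 with bounds (-inf, 20): OK
  at node 36 with bounds (26, +inf): OK
  at node 30 with bounds (26, 36): OK
No violation found at any node.
Result: Valid BST


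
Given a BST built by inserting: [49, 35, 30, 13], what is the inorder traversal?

Tree insertion order: [49, 35, 30, 13]
Tree (level-order array): [49, 35, None, 30, None, 13]
Inorder traversal: [13, 30, 35, 49]


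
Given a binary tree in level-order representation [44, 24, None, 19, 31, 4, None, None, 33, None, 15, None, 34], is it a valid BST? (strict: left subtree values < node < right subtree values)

Level-order array: [44, 24, None, 19, 31, 4, None, None, 33, None, 15, None, 34]
Validate using subtree bounds (lo, hi): at each node, require lo < value < hi,
then recurse left with hi=value and right with lo=value.
Preorder trace (stopping at first violation):
  at node 44 with bounds (-inf, +inf): OK
  at node 24 with bounds (-inf, 44): OK
  at node 19 with bounds (-inf, 24): OK
  at node 4 with bounds (-inf, 19): OK
  at node 15 with bounds (4, 19): OK
  at node 31 with bounds (24, 44): OK
  at node 33 with bounds (31, 44): OK
  at node 34 with bounds (33, 44): OK
No violation found at any node.
Result: Valid BST


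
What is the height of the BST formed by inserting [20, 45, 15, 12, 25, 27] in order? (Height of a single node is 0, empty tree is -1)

Insertion order: [20, 45, 15, 12, 25, 27]
Tree (level-order array): [20, 15, 45, 12, None, 25, None, None, None, None, 27]
Compute height bottom-up (empty subtree = -1):
  height(12) = 1 + max(-1, -1) = 0
  height(15) = 1 + max(0, -1) = 1
  height(27) = 1 + max(-1, -1) = 0
  height(25) = 1 + max(-1, 0) = 1
  height(45) = 1 + max(1, -1) = 2
  height(20) = 1 + max(1, 2) = 3
Height = 3


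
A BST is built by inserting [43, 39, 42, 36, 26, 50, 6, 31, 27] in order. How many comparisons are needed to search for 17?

Search path for 17: 43 -> 39 -> 36 -> 26 -> 6
Found: False
Comparisons: 5


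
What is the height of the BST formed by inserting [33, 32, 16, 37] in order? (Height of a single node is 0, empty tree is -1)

Insertion order: [33, 32, 16, 37]
Tree (level-order array): [33, 32, 37, 16]
Compute height bottom-up (empty subtree = -1):
  height(16) = 1 + max(-1, -1) = 0
  height(32) = 1 + max(0, -1) = 1
  height(37) = 1 + max(-1, -1) = 0
  height(33) = 1 + max(1, 0) = 2
Height = 2


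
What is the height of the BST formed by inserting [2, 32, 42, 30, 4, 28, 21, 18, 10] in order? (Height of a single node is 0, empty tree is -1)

Insertion order: [2, 32, 42, 30, 4, 28, 21, 18, 10]
Tree (level-order array): [2, None, 32, 30, 42, 4, None, None, None, None, 28, 21, None, 18, None, 10]
Compute height bottom-up (empty subtree = -1):
  height(10) = 1 + max(-1, -1) = 0
  height(18) = 1 + max(0, -1) = 1
  height(21) = 1 + max(1, -1) = 2
  height(28) = 1 + max(2, -1) = 3
  height(4) = 1 + max(-1, 3) = 4
  height(30) = 1 + max(4, -1) = 5
  height(42) = 1 + max(-1, -1) = 0
  height(32) = 1 + max(5, 0) = 6
  height(2) = 1 + max(-1, 6) = 7
Height = 7


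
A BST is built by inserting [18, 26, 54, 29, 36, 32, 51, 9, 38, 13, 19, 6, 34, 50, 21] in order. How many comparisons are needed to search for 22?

Search path for 22: 18 -> 26 -> 19 -> 21
Found: False
Comparisons: 4


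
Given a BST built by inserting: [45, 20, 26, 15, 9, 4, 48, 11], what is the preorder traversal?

Tree insertion order: [45, 20, 26, 15, 9, 4, 48, 11]
Tree (level-order array): [45, 20, 48, 15, 26, None, None, 9, None, None, None, 4, 11]
Preorder traversal: [45, 20, 15, 9, 4, 11, 26, 48]


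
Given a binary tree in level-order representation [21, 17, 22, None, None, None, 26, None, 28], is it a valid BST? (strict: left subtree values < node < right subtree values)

Level-order array: [21, 17, 22, None, None, None, 26, None, 28]
Validate using subtree bounds (lo, hi): at each node, require lo < value < hi,
then recurse left with hi=value and right with lo=value.
Preorder trace (stopping at first violation):
  at node 21 with bounds (-inf, +inf): OK
  at node 17 with bounds (-inf, 21): OK
  at node 22 with bounds (21, +inf): OK
  at node 26 with bounds (22, +inf): OK
  at node 28 with bounds (26, +inf): OK
No violation found at any node.
Result: Valid BST


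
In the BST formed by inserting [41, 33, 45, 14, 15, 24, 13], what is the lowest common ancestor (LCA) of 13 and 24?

Tree insertion order: [41, 33, 45, 14, 15, 24, 13]
Tree (level-order array): [41, 33, 45, 14, None, None, None, 13, 15, None, None, None, 24]
In a BST, the LCA of p=13, q=24 is the first node v on the
root-to-leaf path with p <= v <= q (go left if both < v, right if both > v).
Walk from root:
  at 41: both 13 and 24 < 41, go left
  at 33: both 13 and 24 < 33, go left
  at 14: 13 <= 14 <= 24, this is the LCA
LCA = 14


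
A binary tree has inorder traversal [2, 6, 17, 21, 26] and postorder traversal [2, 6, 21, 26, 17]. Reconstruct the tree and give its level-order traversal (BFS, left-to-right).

Inorder:   [2, 6, 17, 21, 26]
Postorder: [2, 6, 21, 26, 17]
Algorithm: postorder visits root last, so walk postorder right-to-left;
each value is the root of the current inorder slice — split it at that
value, recurse on the right subtree first, then the left.
Recursive splits:
  root=17; inorder splits into left=[2, 6], right=[21, 26]
  root=26; inorder splits into left=[21], right=[]
  root=21; inorder splits into left=[], right=[]
  root=6; inorder splits into left=[2], right=[]
  root=2; inorder splits into left=[], right=[]
Reconstructed level-order: [17, 6, 26, 2, 21]


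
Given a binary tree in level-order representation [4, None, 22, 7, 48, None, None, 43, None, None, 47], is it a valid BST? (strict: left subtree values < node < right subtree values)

Level-order array: [4, None, 22, 7, 48, None, None, 43, None, None, 47]
Validate using subtree bounds (lo, hi): at each node, require lo < value < hi,
then recurse left with hi=value and right with lo=value.
Preorder trace (stopping at first violation):
  at node 4 with bounds (-inf, +inf): OK
  at node 22 with bounds (4, +inf): OK
  at node 7 with bounds (4, 22): OK
  at node 48 with bounds (22, +inf): OK
  at node 43 with bounds (22, 48): OK
  at node 47 with bounds (43, 48): OK
No violation found at any node.
Result: Valid BST


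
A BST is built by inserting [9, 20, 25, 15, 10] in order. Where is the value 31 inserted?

Starting tree (level order): [9, None, 20, 15, 25, 10]
Insertion path: 9 -> 20 -> 25
Result: insert 31 as right child of 25
Final tree (level order): [9, None, 20, 15, 25, 10, None, None, 31]


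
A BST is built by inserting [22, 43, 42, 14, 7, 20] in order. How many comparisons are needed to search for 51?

Search path for 51: 22 -> 43
Found: False
Comparisons: 2


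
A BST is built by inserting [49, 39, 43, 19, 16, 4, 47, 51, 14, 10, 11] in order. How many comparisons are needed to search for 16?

Search path for 16: 49 -> 39 -> 19 -> 16
Found: True
Comparisons: 4


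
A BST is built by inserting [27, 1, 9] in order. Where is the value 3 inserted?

Starting tree (level order): [27, 1, None, None, 9]
Insertion path: 27 -> 1 -> 9
Result: insert 3 as left child of 9
Final tree (level order): [27, 1, None, None, 9, 3]


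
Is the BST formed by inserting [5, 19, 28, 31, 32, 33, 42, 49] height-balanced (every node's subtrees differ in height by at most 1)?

Tree (level-order array): [5, None, 19, None, 28, None, 31, None, 32, None, 33, None, 42, None, 49]
Definition: a tree is height-balanced if, at every node, |h(left) - h(right)| <= 1 (empty subtree has height -1).
Bottom-up per-node check:
  node 49: h_left=-1, h_right=-1, diff=0 [OK], height=0
  node 42: h_left=-1, h_right=0, diff=1 [OK], height=1
  node 33: h_left=-1, h_right=1, diff=2 [FAIL (|-1-1|=2 > 1)], height=2
  node 32: h_left=-1, h_right=2, diff=3 [FAIL (|-1-2|=3 > 1)], height=3
  node 31: h_left=-1, h_right=3, diff=4 [FAIL (|-1-3|=4 > 1)], height=4
  node 28: h_left=-1, h_right=4, diff=5 [FAIL (|-1-4|=5 > 1)], height=5
  node 19: h_left=-1, h_right=5, diff=6 [FAIL (|-1-5|=6 > 1)], height=6
  node 5: h_left=-1, h_right=6, diff=7 [FAIL (|-1-6|=7 > 1)], height=7
Node 33 violates the condition: |-1 - 1| = 2 > 1.
Result: Not balanced


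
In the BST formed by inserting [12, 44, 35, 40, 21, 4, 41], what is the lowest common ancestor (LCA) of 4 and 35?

Tree insertion order: [12, 44, 35, 40, 21, 4, 41]
Tree (level-order array): [12, 4, 44, None, None, 35, None, 21, 40, None, None, None, 41]
In a BST, the LCA of p=4, q=35 is the first node v on the
root-to-leaf path with p <= v <= q (go left if both < v, right if both > v).
Walk from root:
  at 12: 4 <= 12 <= 35, this is the LCA
LCA = 12


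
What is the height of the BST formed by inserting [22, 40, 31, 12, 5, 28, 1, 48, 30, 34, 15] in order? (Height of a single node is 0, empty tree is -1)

Insertion order: [22, 40, 31, 12, 5, 28, 1, 48, 30, 34, 15]
Tree (level-order array): [22, 12, 40, 5, 15, 31, 48, 1, None, None, None, 28, 34, None, None, None, None, None, 30]
Compute height bottom-up (empty subtree = -1):
  height(1) = 1 + max(-1, -1) = 0
  height(5) = 1 + max(0, -1) = 1
  height(15) = 1 + max(-1, -1) = 0
  height(12) = 1 + max(1, 0) = 2
  height(30) = 1 + max(-1, -1) = 0
  height(28) = 1 + max(-1, 0) = 1
  height(34) = 1 + max(-1, -1) = 0
  height(31) = 1 + max(1, 0) = 2
  height(48) = 1 + max(-1, -1) = 0
  height(40) = 1 + max(2, 0) = 3
  height(22) = 1 + max(2, 3) = 4
Height = 4


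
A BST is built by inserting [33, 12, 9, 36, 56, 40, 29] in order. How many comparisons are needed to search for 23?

Search path for 23: 33 -> 12 -> 29
Found: False
Comparisons: 3


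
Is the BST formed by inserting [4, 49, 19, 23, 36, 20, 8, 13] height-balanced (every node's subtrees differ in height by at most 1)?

Tree (level-order array): [4, None, 49, 19, None, 8, 23, None, 13, 20, 36]
Definition: a tree is height-balanced if, at every node, |h(left) - h(right)| <= 1 (empty subtree has height -1).
Bottom-up per-node check:
  node 13: h_left=-1, h_right=-1, diff=0 [OK], height=0
  node 8: h_left=-1, h_right=0, diff=1 [OK], height=1
  node 20: h_left=-1, h_right=-1, diff=0 [OK], height=0
  node 36: h_left=-1, h_right=-1, diff=0 [OK], height=0
  node 23: h_left=0, h_right=0, diff=0 [OK], height=1
  node 19: h_left=1, h_right=1, diff=0 [OK], height=2
  node 49: h_left=2, h_right=-1, diff=3 [FAIL (|2--1|=3 > 1)], height=3
  node 4: h_left=-1, h_right=3, diff=4 [FAIL (|-1-3|=4 > 1)], height=4
Node 49 violates the condition: |2 - -1| = 3 > 1.
Result: Not balanced


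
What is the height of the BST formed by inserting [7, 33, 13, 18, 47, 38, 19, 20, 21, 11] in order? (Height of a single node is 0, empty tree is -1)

Insertion order: [7, 33, 13, 18, 47, 38, 19, 20, 21, 11]
Tree (level-order array): [7, None, 33, 13, 47, 11, 18, 38, None, None, None, None, 19, None, None, None, 20, None, 21]
Compute height bottom-up (empty subtree = -1):
  height(11) = 1 + max(-1, -1) = 0
  height(21) = 1 + max(-1, -1) = 0
  height(20) = 1 + max(-1, 0) = 1
  height(19) = 1 + max(-1, 1) = 2
  height(18) = 1 + max(-1, 2) = 3
  height(13) = 1 + max(0, 3) = 4
  height(38) = 1 + max(-1, -1) = 0
  height(47) = 1 + max(0, -1) = 1
  height(33) = 1 + max(4, 1) = 5
  height(7) = 1 + max(-1, 5) = 6
Height = 6


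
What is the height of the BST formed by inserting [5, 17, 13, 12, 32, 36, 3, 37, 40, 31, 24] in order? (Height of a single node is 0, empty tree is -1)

Insertion order: [5, 17, 13, 12, 32, 36, 3, 37, 40, 31, 24]
Tree (level-order array): [5, 3, 17, None, None, 13, 32, 12, None, 31, 36, None, None, 24, None, None, 37, None, None, None, 40]
Compute height bottom-up (empty subtree = -1):
  height(3) = 1 + max(-1, -1) = 0
  height(12) = 1 + max(-1, -1) = 0
  height(13) = 1 + max(0, -1) = 1
  height(24) = 1 + max(-1, -1) = 0
  height(31) = 1 + max(0, -1) = 1
  height(40) = 1 + max(-1, -1) = 0
  height(37) = 1 + max(-1, 0) = 1
  height(36) = 1 + max(-1, 1) = 2
  height(32) = 1 + max(1, 2) = 3
  height(17) = 1 + max(1, 3) = 4
  height(5) = 1 + max(0, 4) = 5
Height = 5


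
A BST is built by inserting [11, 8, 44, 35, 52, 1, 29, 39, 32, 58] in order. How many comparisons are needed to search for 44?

Search path for 44: 11 -> 44
Found: True
Comparisons: 2


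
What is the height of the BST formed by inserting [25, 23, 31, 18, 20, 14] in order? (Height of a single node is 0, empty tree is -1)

Insertion order: [25, 23, 31, 18, 20, 14]
Tree (level-order array): [25, 23, 31, 18, None, None, None, 14, 20]
Compute height bottom-up (empty subtree = -1):
  height(14) = 1 + max(-1, -1) = 0
  height(20) = 1 + max(-1, -1) = 0
  height(18) = 1 + max(0, 0) = 1
  height(23) = 1 + max(1, -1) = 2
  height(31) = 1 + max(-1, -1) = 0
  height(25) = 1 + max(2, 0) = 3
Height = 3


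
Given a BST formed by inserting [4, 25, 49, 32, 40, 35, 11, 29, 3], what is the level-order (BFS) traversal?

Tree insertion order: [4, 25, 49, 32, 40, 35, 11, 29, 3]
Tree (level-order array): [4, 3, 25, None, None, 11, 49, None, None, 32, None, 29, 40, None, None, 35]
BFS from the root, enqueuing left then right child of each popped node:
  queue [4] -> pop 4, enqueue [3, 25], visited so far: [4]
  queue [3, 25] -> pop 3, enqueue [none], visited so far: [4, 3]
  queue [25] -> pop 25, enqueue [11, 49], visited so far: [4, 3, 25]
  queue [11, 49] -> pop 11, enqueue [none], visited so far: [4, 3, 25, 11]
  queue [49] -> pop 49, enqueue [32], visited so far: [4, 3, 25, 11, 49]
  queue [32] -> pop 32, enqueue [29, 40], visited so far: [4, 3, 25, 11, 49, 32]
  queue [29, 40] -> pop 29, enqueue [none], visited so far: [4, 3, 25, 11, 49, 32, 29]
  queue [40] -> pop 40, enqueue [35], visited so far: [4, 3, 25, 11, 49, 32, 29, 40]
  queue [35] -> pop 35, enqueue [none], visited so far: [4, 3, 25, 11, 49, 32, 29, 40, 35]
Result: [4, 3, 25, 11, 49, 32, 29, 40, 35]


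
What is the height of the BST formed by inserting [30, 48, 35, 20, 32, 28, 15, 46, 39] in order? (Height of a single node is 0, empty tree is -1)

Insertion order: [30, 48, 35, 20, 32, 28, 15, 46, 39]
Tree (level-order array): [30, 20, 48, 15, 28, 35, None, None, None, None, None, 32, 46, None, None, 39]
Compute height bottom-up (empty subtree = -1):
  height(15) = 1 + max(-1, -1) = 0
  height(28) = 1 + max(-1, -1) = 0
  height(20) = 1 + max(0, 0) = 1
  height(32) = 1 + max(-1, -1) = 0
  height(39) = 1 + max(-1, -1) = 0
  height(46) = 1 + max(0, -1) = 1
  height(35) = 1 + max(0, 1) = 2
  height(48) = 1 + max(2, -1) = 3
  height(30) = 1 + max(1, 3) = 4
Height = 4


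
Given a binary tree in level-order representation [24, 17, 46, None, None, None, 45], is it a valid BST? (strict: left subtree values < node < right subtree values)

Level-order array: [24, 17, 46, None, None, None, 45]
Validate using subtree bounds (lo, hi): at each node, require lo < value < hi,
then recurse left with hi=value and right with lo=value.
Preorder trace (stopping at first violation):
  at node 24 with bounds (-inf, +inf): OK
  at node 17 with bounds (-inf, 24): OK
  at node 46 with bounds (24, +inf): OK
  at node 45 with bounds (46, +inf): VIOLATION
Node 45 violates its bound: not (46 < 45 < +inf).
Result: Not a valid BST


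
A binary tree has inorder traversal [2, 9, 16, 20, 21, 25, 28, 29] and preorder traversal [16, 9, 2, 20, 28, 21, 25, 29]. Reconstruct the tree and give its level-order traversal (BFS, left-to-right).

Inorder:  [2, 9, 16, 20, 21, 25, 28, 29]
Preorder: [16, 9, 2, 20, 28, 21, 25, 29]
Algorithm: preorder visits root first, so consume preorder in order;
for each root, split the current inorder slice at that value into
left-subtree inorder and right-subtree inorder, then recurse.
Recursive splits:
  root=16; inorder splits into left=[2, 9], right=[20, 21, 25, 28, 29]
  root=9; inorder splits into left=[2], right=[]
  root=2; inorder splits into left=[], right=[]
  root=20; inorder splits into left=[], right=[21, 25, 28, 29]
  root=28; inorder splits into left=[21, 25], right=[29]
  root=21; inorder splits into left=[], right=[25]
  root=25; inorder splits into left=[], right=[]
  root=29; inorder splits into left=[], right=[]
Reconstructed level-order: [16, 9, 20, 2, 28, 21, 29, 25]


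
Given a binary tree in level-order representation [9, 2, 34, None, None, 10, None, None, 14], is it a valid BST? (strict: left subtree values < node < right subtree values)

Level-order array: [9, 2, 34, None, None, 10, None, None, 14]
Validate using subtree bounds (lo, hi): at each node, require lo < value < hi,
then recurse left with hi=value and right with lo=value.
Preorder trace (stopping at first violation):
  at node 9 with bounds (-inf, +inf): OK
  at node 2 with bounds (-inf, 9): OK
  at node 34 with bounds (9, +inf): OK
  at node 10 with bounds (9, 34): OK
  at node 14 with bounds (10, 34): OK
No violation found at any node.
Result: Valid BST


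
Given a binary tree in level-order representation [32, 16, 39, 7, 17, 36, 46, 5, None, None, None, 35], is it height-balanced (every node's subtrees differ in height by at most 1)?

Tree (level-order array): [32, 16, 39, 7, 17, 36, 46, 5, None, None, None, 35]
Definition: a tree is height-balanced if, at every node, |h(left) - h(right)| <= 1 (empty subtree has height -1).
Bottom-up per-node check:
  node 5: h_left=-1, h_right=-1, diff=0 [OK], height=0
  node 7: h_left=0, h_right=-1, diff=1 [OK], height=1
  node 17: h_left=-1, h_right=-1, diff=0 [OK], height=0
  node 16: h_left=1, h_right=0, diff=1 [OK], height=2
  node 35: h_left=-1, h_right=-1, diff=0 [OK], height=0
  node 36: h_left=0, h_right=-1, diff=1 [OK], height=1
  node 46: h_left=-1, h_right=-1, diff=0 [OK], height=0
  node 39: h_left=1, h_right=0, diff=1 [OK], height=2
  node 32: h_left=2, h_right=2, diff=0 [OK], height=3
All nodes satisfy the balance condition.
Result: Balanced


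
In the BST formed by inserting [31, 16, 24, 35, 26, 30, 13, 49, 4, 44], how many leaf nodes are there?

Tree built from: [31, 16, 24, 35, 26, 30, 13, 49, 4, 44]
Tree (level-order array): [31, 16, 35, 13, 24, None, 49, 4, None, None, 26, 44, None, None, None, None, 30]
Rule: A leaf has 0 children.
Per-node child counts:
  node 31: 2 child(ren)
  node 16: 2 child(ren)
  node 13: 1 child(ren)
  node 4: 0 child(ren)
  node 24: 1 child(ren)
  node 26: 1 child(ren)
  node 30: 0 child(ren)
  node 35: 1 child(ren)
  node 49: 1 child(ren)
  node 44: 0 child(ren)
Matching nodes: [4, 30, 44]
Count of leaf nodes: 3


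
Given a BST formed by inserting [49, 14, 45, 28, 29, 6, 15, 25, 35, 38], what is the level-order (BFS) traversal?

Tree insertion order: [49, 14, 45, 28, 29, 6, 15, 25, 35, 38]
Tree (level-order array): [49, 14, None, 6, 45, None, None, 28, None, 15, 29, None, 25, None, 35, None, None, None, 38]
BFS from the root, enqueuing left then right child of each popped node:
  queue [49] -> pop 49, enqueue [14], visited so far: [49]
  queue [14] -> pop 14, enqueue [6, 45], visited so far: [49, 14]
  queue [6, 45] -> pop 6, enqueue [none], visited so far: [49, 14, 6]
  queue [45] -> pop 45, enqueue [28], visited so far: [49, 14, 6, 45]
  queue [28] -> pop 28, enqueue [15, 29], visited so far: [49, 14, 6, 45, 28]
  queue [15, 29] -> pop 15, enqueue [25], visited so far: [49, 14, 6, 45, 28, 15]
  queue [29, 25] -> pop 29, enqueue [35], visited so far: [49, 14, 6, 45, 28, 15, 29]
  queue [25, 35] -> pop 25, enqueue [none], visited so far: [49, 14, 6, 45, 28, 15, 29, 25]
  queue [35] -> pop 35, enqueue [38], visited so far: [49, 14, 6, 45, 28, 15, 29, 25, 35]
  queue [38] -> pop 38, enqueue [none], visited so far: [49, 14, 6, 45, 28, 15, 29, 25, 35, 38]
Result: [49, 14, 6, 45, 28, 15, 29, 25, 35, 38]


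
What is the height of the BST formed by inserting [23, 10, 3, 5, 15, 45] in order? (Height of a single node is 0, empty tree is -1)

Insertion order: [23, 10, 3, 5, 15, 45]
Tree (level-order array): [23, 10, 45, 3, 15, None, None, None, 5]
Compute height bottom-up (empty subtree = -1):
  height(5) = 1 + max(-1, -1) = 0
  height(3) = 1 + max(-1, 0) = 1
  height(15) = 1 + max(-1, -1) = 0
  height(10) = 1 + max(1, 0) = 2
  height(45) = 1 + max(-1, -1) = 0
  height(23) = 1 + max(2, 0) = 3
Height = 3


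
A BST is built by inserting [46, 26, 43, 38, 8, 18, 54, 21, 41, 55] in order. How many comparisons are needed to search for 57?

Search path for 57: 46 -> 54 -> 55
Found: False
Comparisons: 3


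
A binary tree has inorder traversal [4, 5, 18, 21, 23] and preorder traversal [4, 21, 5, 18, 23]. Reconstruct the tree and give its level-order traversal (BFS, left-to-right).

Inorder:  [4, 5, 18, 21, 23]
Preorder: [4, 21, 5, 18, 23]
Algorithm: preorder visits root first, so consume preorder in order;
for each root, split the current inorder slice at that value into
left-subtree inorder and right-subtree inorder, then recurse.
Recursive splits:
  root=4; inorder splits into left=[], right=[5, 18, 21, 23]
  root=21; inorder splits into left=[5, 18], right=[23]
  root=5; inorder splits into left=[], right=[18]
  root=18; inorder splits into left=[], right=[]
  root=23; inorder splits into left=[], right=[]
Reconstructed level-order: [4, 21, 5, 23, 18]


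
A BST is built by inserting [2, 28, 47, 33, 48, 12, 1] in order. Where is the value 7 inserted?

Starting tree (level order): [2, 1, 28, None, None, 12, 47, None, None, 33, 48]
Insertion path: 2 -> 28 -> 12
Result: insert 7 as left child of 12
Final tree (level order): [2, 1, 28, None, None, 12, 47, 7, None, 33, 48]


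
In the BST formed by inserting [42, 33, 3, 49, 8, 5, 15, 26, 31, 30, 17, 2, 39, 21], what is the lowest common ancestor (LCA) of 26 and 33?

Tree insertion order: [42, 33, 3, 49, 8, 5, 15, 26, 31, 30, 17, 2, 39, 21]
Tree (level-order array): [42, 33, 49, 3, 39, None, None, 2, 8, None, None, None, None, 5, 15, None, None, None, 26, 17, 31, None, 21, 30]
In a BST, the LCA of p=26, q=33 is the first node v on the
root-to-leaf path with p <= v <= q (go left if both < v, right if both > v).
Walk from root:
  at 42: both 26 and 33 < 42, go left
  at 33: 26 <= 33 <= 33, this is the LCA
LCA = 33


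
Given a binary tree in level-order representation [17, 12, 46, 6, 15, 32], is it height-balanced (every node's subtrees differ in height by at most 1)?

Tree (level-order array): [17, 12, 46, 6, 15, 32]
Definition: a tree is height-balanced if, at every node, |h(left) - h(right)| <= 1 (empty subtree has height -1).
Bottom-up per-node check:
  node 6: h_left=-1, h_right=-1, diff=0 [OK], height=0
  node 15: h_left=-1, h_right=-1, diff=0 [OK], height=0
  node 12: h_left=0, h_right=0, diff=0 [OK], height=1
  node 32: h_left=-1, h_right=-1, diff=0 [OK], height=0
  node 46: h_left=0, h_right=-1, diff=1 [OK], height=1
  node 17: h_left=1, h_right=1, diff=0 [OK], height=2
All nodes satisfy the balance condition.
Result: Balanced
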